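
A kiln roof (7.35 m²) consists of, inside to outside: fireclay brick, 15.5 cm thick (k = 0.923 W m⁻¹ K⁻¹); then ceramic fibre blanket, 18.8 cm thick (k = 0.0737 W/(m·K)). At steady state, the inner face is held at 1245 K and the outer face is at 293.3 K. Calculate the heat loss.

Q = 2570 W

Treat each layer as a resistance in series:
  R_fireclay brick = L/(kA) = 0.155/(0.923·7.35) = 0.02285 K/W
  R_ceramic fibre blanket = L/(kA) = 0.188/(0.0737·7.35) = 0.3471 K/W
ΣR = 0.02285 + 0.3471 = 0.3700 K/W
Q = ΔT/ΣR = (1245 K − 293.3 K)/0.3700 = 2570 W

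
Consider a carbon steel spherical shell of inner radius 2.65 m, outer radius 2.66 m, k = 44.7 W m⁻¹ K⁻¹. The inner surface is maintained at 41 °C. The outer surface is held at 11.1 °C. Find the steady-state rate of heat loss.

Q = 1.18×10^7 W

Q = 4πk·ΔT/(1/r₁ − 1/r₂) = 4π × 44.7 × 29.9 / (1/2.65 − 1/2.66) = 1.18×10^7 W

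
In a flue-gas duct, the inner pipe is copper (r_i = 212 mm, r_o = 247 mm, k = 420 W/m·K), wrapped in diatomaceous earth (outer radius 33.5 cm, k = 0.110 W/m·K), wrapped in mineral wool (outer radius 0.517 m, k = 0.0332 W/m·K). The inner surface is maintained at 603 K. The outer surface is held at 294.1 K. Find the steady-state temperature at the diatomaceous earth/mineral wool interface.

Series thermal resistances, inner to outer:
  R'_copper = ln(0.247/0.212)/(2πk) = 0.1528/(2π·420) = 5.790×10^-5 m·K/W
  R'_diatomaceous earth = ln(0.335/0.247)/(2πk) = 0.3047/(2π·0.110) = 0.4409 m·K/W
  R'_mineral wool = ln(0.517/0.335)/(2πk) = 0.4339/(2π·0.0332) = 2.080 m·K/W
ΣR = 5.790×10^-5 + 0.4409 + 2.080 = 2.521 m·K/W
Q' = ΔT/ΣR = (603 K − 294.1 K)/2.521 = 122.5 W/m
From the inner boundary to the diatomaceous earth/mineral wool interface, ΣR_partial = 0.4410 m·K/W.
T_interface = T_in − Q'·ΣR_partial = 603 K − (122.5)(0.4410) = 549 K

T = 549 K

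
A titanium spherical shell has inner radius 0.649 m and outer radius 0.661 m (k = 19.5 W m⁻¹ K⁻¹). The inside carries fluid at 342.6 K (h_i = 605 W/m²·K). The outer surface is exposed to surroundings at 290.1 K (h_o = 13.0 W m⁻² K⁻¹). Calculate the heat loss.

Q = 3.64 kW

Treat each layer as a resistance in series:
  R_conv,in = 1/(4πr²h) = 1/(4π·0.649²·605) = 3.123×10^-4 K/W
  R_titanium = (1/0.649 − 1/0.661)/(4πk) = 0.02797/(4π·19.5) = 1.142×10^-4 K/W
  R_conv,out = 1/(4πr²h) = 1/(4π·0.661²·13.0) = 0.01401 K/W
ΣR = 3.123×10^-4 + 1.142×10^-4 + 0.01401 = 0.01444 K/W
Q = ΔT/ΣR = (342.6 K − 290.1 K)/0.01444 = 3640 W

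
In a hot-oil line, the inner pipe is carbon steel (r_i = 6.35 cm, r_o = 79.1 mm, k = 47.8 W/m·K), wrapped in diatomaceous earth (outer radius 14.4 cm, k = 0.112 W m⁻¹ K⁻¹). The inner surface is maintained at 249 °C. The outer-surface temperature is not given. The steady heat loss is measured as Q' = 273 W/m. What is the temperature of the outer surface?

Sum the resistances:
  R'_carbon steel = ln(0.0791/0.0635)/(2πk) = 0.2197/(2π·47.8) = 7.314×10^-4 m·K/W
  R'_diatomaceous earth = ln(0.144/0.0791)/(2πk) = 0.5991/(2π·0.112) = 0.8513 m·K/W
ΣR = 0.8521 m·K/W
ΔT = Q'·ΣR = 273 × 0.8521 = 232.6 K
Heat flows outward, so T_out = T_in − ΔT = 249 − 232.6 = 16.4 °C

T_out = 16.4 °C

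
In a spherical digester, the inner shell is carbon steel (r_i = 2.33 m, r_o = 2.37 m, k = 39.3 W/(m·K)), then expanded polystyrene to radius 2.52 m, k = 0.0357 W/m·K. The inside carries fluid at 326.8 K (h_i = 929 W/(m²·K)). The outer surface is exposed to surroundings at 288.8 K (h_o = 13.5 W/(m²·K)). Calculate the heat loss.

Series thermal resistances, inner to outer:
  R_conv,in = 1/(4πr²h) = 1/(4π·2.33²·929) = 1.578×10^-5 K/W
  R_carbon steel = (1/2.33 − 1/2.37)/(4πk) = 0.007244/(4π·39.3) = 1.467×10^-5 K/W
  R_expanded polystyrene = (1/2.37 − 1/2.52)/(4πk) = 0.02512/(4π·0.0357) = 0.05598 K/W
  R_conv,out = 1/(4πr²h) = 1/(4π·2.52²·13.5) = 9.282×10^-4 K/W
ΣR = 1.578×10^-5 + 1.467×10^-5 + 0.05598 + 9.282×10^-4 = 0.05694 K/W
Q = ΔT/ΣR = (326.8 K − 288.8 K)/0.05694 = 667 W

Q = 667 W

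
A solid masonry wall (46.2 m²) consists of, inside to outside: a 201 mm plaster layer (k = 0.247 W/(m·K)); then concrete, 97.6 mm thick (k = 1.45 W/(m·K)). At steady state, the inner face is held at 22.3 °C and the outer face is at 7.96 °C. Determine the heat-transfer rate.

Treat each layer as a resistance in series:
  R_plaster = L/(kA) = 0.201/(0.247·46.2) = 0.01761 K/W
  R_concrete = L/(kA) = 0.0976/(1.45·46.2) = 0.001457 K/W
ΣR = 0.01761 + 0.001457 = 0.01907 K/W
Q = ΔT/ΣR = (22.3 °C − 7.96 °C)/0.01907 = 752 W

Q = 752 W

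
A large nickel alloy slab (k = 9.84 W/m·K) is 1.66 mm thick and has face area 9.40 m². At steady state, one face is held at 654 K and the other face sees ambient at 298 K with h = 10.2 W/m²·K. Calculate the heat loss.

Series thermal resistances, inner to outer:
  R_nickel alloy = L/(kA) = 0.00166/(9.84·9.40) = 1.795×10^-5 K/W
  R_conv,out = 1/(hA) = 1/(10.2·9.40) = 0.01043 K/W
ΣR = 1.795×10^-5 + 0.01043 = 0.01045 K/W
Q = ΔT/ΣR = (654 K − 298 K)/0.01045 = 34100 W

Q = 34100 W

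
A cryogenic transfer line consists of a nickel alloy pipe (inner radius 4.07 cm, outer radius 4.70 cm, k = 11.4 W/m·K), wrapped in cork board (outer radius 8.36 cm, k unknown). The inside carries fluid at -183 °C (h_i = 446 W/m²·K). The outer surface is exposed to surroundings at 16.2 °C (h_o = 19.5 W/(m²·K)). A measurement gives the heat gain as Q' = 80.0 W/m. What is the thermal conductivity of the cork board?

ΣR = ΔT/Q' = |-183 − 16.2|/80.0 = 2.490 m·K/W
Known resistances:
  R'_conv,in = 1/(2πr h) = 1/(2π·0.0407·446) = 0.008768 m·K/W
  R'_nickel alloy = ln(0.0470/0.0407)/(2πk) = 0.1439/(2π·11.4) = 0.002009 m·K/W
  R'_conv,out = 1/(2πr h) = 1/(2π·0.0836·19.5) = 0.09763 m·K/W
R_cork board = ΣR − ΣR_known = 2.490 − 0.1084 = 2.382 m·K/W
ln(r₂/r₁)/(2πk) = 2.382 ⇒ k = 0.5759/(2π·2.382) = 0.0385 W/m·K

k = 0.0385 W/m·K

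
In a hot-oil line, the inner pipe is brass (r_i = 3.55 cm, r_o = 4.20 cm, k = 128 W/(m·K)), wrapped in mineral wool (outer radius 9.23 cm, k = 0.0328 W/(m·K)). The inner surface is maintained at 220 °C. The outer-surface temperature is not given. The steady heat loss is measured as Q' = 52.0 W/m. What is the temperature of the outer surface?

T_out = 21.3 °C

Series resistances:
  R'_brass = ln(0.0420/0.0355)/(2πk) = 0.1681/(2π·128) = 2.091×10^-4 m·K/W
  R'_mineral wool = ln(0.0923/0.0420)/(2πk) = 0.7874/(2π·0.0328) = 3.821 m·K/W
ΣR = 3.821 m·K/W
ΔT = Q'·ΣR = 52.0 × 3.821 = 198.7 K
Heat flows outward, so T_out = T_in − ΔT = 220 − 198.7 = 21.3 °C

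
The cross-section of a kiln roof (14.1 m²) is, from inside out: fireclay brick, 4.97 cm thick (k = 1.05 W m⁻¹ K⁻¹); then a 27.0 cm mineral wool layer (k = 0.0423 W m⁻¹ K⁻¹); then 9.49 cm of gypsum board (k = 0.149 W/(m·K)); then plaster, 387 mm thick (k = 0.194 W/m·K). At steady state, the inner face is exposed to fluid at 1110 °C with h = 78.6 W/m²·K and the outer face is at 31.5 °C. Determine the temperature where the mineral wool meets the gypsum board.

Series thermal resistances, inner to outer:
  R_conv,in = 1/(hA) = 1/(78.6·14.1) = 9.023×10^-4 K/W
  R_fireclay brick = L/(kA) = 0.0497/(1.05·14.1) = 0.003357 K/W
  R_mineral wool = L/(kA) = 0.270/(0.0423·14.1) = 0.4527 K/W
  R_gypsum board = L/(kA) = 0.0949/(0.149·14.1) = 0.04517 K/W
  R_plaster = L/(kA) = 0.387/(0.194·14.1) = 0.1415 K/W
ΣR = 9.023×10^-4 + 0.003357 + 0.4527 + 0.04517 + 0.1415 = 0.6436 K/W
Q = ΔT/ΣR = (1110 °C − 31.5 °C)/0.6436 = 1676 W
From the inner boundary to the mineral wool/gypsum board interface, ΣR_partial = 0.4570 K/W.
T_interface = T_in − Q·ΣR_partial = 1110 °C − (1676)(0.4570) = 344 °C

T = 344 °C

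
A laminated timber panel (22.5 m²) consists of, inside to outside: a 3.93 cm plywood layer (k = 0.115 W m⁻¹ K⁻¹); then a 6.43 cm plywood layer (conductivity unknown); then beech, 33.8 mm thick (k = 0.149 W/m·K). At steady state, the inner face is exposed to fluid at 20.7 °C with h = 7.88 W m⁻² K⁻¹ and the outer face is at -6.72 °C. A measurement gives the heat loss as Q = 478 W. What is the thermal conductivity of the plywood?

ΣR = ΔT/Q = |20.7 − -6.72|/478 = 0.05736 K/W
Known resistances:
  R_conv,in = 1/(hA) = 1/(7.88·22.5) = 0.005640 K/W
  R_plywood = L/(kA) = 0.0393/(0.115·22.5) = 0.01519 K/W
  R_beech = L/(kA) = 0.0338/(0.149·22.5) = 0.01008 K/W
R_plywood = ΣR − ΣR_known = 0.05736 − 0.03091 = 0.02645 K/W
L/(kA) = 0.02645 ⇒ k = 0.0643/(0.02645·22.5) = 0.108 W/m·K

k = 0.108 W/m·K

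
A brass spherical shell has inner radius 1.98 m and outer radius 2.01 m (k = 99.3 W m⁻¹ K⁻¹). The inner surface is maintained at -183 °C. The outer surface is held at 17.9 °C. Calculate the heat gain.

Q = 4πk·ΔT/(1/r₁ − 1/r₂) = 4π × 99.3 × 200.9 / (1/1.98 − 1/2.01) = 3.33×10^7 W

Q = 3.33×10^7 W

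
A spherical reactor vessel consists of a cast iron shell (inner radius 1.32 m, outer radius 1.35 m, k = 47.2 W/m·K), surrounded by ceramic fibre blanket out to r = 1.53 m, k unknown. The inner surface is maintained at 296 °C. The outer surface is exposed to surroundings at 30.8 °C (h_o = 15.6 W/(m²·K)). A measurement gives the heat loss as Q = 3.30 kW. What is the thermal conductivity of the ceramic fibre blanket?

ΣR = ΔT/Q = |296 − 30.8|/3300 = 0.08036 K/W
Known resistances:
  R_cast iron = (1/1.32 − 1/1.35)/(4πk) = 0.01684/(4π·47.2) = 2.838×10^-5 K/W
  R_conv,out = 1/(4πr²h) = 1/(4π·1.53²·15.6) = 0.002179 K/W
R_ceramic fibre blanket = ΣR − ΣR_known = 0.08036 − 0.002207 = 0.07815 K/W
(1/r₁−1/r₂)/(4πk) = 0.07815 ⇒ k = 0.08715/(4π·0.07815) = 0.0887 W/m·K

k = 0.0887 W/m·K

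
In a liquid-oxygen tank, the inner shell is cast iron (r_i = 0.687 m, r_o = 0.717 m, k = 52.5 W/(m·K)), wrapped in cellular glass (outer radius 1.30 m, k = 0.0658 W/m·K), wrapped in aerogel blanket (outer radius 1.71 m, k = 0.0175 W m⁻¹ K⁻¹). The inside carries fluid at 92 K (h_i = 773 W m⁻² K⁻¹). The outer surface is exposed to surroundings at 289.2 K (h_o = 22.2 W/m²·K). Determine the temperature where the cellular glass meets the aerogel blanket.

T = 185.5 K

Resistance network (inner→outer):
  R_conv,in = 1/(4πr²h) = 1/(4π·0.687²·773) = 2.181×10^-4 K/W
  R_cast iron = (1/0.687 − 1/0.717)/(4πk) = 0.06090/(4π·52.5) = 9.232×10^-5 K/W
  R_cellular glass = (1/0.717 − 1/1.30)/(4πk) = 0.6255/(4π·0.0658) = 0.7564 K/W
  R_aerogel blanket = (1/1.30 − 1/1.71)/(4πk) = 0.1844/(4π·0.0175) = 0.8387 K/W
  R_conv,out = 1/(4πr²h) = 1/(4π·1.71²·22.2) = 0.001226 K/W
ΣR = 2.181×10^-4 + 9.232×10^-5 + 0.7564 + 0.8387 + 0.001226 = 1.597 K/W
Q = ΔT/ΣR = (92 K − 289.2 K)/1.597 = -123.5 W
From the inner boundary to the cellular glass/aerogel blanket interface, ΣR_partial = 0.7567 K/W.
T_interface = T_in − Q·ΣR_partial = 92 K − (-123.5)(0.7567) = 185.5 K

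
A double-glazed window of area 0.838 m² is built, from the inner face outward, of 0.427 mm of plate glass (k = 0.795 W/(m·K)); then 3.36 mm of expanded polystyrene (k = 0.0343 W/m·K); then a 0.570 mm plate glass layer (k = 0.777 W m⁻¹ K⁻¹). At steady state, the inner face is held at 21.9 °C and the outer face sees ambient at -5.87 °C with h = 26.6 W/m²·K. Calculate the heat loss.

Series thermal resistances, inner to outer:
  R_plate glass = L/(kA) = 4.27×10^-4/(0.795·0.838) = 6.409×10^-4 K/W
  R_expanded polystyrene = L/(kA) = 0.00336/(0.0343·0.838) = 0.1169 K/W
  R_plate glass = L/(kA) = 5.70×10^-4/(0.777·0.838) = 8.754×10^-4 K/W
  R_conv,out = 1/(hA) = 1/(26.6·0.838) = 0.04486 K/W
ΣR = 6.409×10^-4 + 0.1169 + 8.754×10^-4 + 0.04486 = 0.1633 K/W
Q = ΔT/ΣR = (21.9 °C − -5.87 °C)/0.1633 = 170 W

Q = 170 W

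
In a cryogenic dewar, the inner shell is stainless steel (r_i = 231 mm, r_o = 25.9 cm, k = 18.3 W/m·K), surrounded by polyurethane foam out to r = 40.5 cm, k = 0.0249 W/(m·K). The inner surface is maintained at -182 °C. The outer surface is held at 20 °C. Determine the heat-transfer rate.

Q = 45.4 W

Series thermal resistances, inner to outer:
  R_stainless steel = (1/0.231 − 1/0.259)/(4πk) = 0.4680/(4π·18.3) = 0.002035 K/W
  R_polyurethane foam = (1/0.259 − 1/0.405)/(4πk) = 1.392/(4π·0.0249) = 4.448 K/W
ΣR = 0.002035 + 4.448 = 4.450 K/W
Q = ΔT/ΣR = (-182 °C − 20 °C)/4.450 = -45.4 W
(Negative Q ⇒ heat flows inward; heat gain = 45.4 W.)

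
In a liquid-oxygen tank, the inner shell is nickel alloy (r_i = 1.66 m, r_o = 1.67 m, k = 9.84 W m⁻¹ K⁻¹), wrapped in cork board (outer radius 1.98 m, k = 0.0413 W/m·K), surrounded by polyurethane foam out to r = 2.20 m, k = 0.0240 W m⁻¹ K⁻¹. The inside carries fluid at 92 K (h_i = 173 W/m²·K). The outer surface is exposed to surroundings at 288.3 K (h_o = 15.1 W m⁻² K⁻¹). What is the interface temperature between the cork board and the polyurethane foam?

Treat each layer as a resistance in series:
  R_conv,in = 1/(4πr²h) = 1/(4π·1.66²·173) = 1.669×10^-4 K/W
  R_nickel alloy = (1/1.66 − 1/1.67)/(4πk) = 0.003607/(4π·9.84) = 2.917×10^-5 K/W
  R_cork board = (1/1.67 − 1/1.98)/(4πk) = 0.09375/(4π·0.0413) = 0.1806 K/W
  R_polyurethane foam = (1/1.98 − 1/2.20)/(4πk) = 0.05051/(4π·0.0240) = 0.1675 K/W
  R_conv,out = 1/(4πr²h) = 1/(4π·2.20²·15.1) = 0.001089 K/W
ΣR = 1.669×10^-4 + 2.917×10^-5 + 0.1806 + 0.1675 + 0.001089 = 0.3494 K/W
Q = ΔT/ΣR = (92 K − 288.3 K)/0.3494 = -561.8 W
From the inner boundary to the cork board/polyurethane foam interface, ΣR_partial = 0.1808 K/W.
T_interface = T_in − Q·ΣR_partial = 92 K − (-561.8)(0.1808) = 193.6 K

T = 193.6 K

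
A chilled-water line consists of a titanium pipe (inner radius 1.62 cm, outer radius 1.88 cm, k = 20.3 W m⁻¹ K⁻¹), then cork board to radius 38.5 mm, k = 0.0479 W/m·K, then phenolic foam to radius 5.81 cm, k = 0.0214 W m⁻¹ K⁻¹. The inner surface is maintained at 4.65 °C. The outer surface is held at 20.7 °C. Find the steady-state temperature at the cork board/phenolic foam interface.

Series thermal resistances, inner to outer:
  R'_titanium = ln(0.0188/0.0162)/(2πk) = 0.1488/(2π·20.3) = 0.001167 m·K/W
  R'_cork board = ln(0.0385/0.0188)/(2πk) = 0.7168/(2π·0.0479) = 2.382 m·K/W
  R'_phenolic foam = ln(0.0581/0.0385)/(2πk) = 0.4115/(2π·0.0214) = 3.060 m·K/W
ΣR = 0.001167 + 2.382 + 3.060 = 5.443 m·K/W
Q' = ΔT/ΣR = (4.65 °C − 20.7 °C)/5.443 = -2.949 W/m
From the inner boundary to the cork board/phenolic foam interface, ΣR_partial = 2.383 m·K/W.
T_interface = T_in − Q'·ΣR_partial = 4.65 °C − (-2.949)(2.383) = 11.7 °C

T = 11.7 °C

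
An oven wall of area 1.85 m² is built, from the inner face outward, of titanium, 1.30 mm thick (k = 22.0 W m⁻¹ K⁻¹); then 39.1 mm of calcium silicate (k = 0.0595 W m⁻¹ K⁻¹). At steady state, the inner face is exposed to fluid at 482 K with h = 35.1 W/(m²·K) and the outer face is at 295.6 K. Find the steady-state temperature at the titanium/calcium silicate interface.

T = 474 K

Resistance network (inner→outer):
  R_conv,in = 1/(hA) = 1/(35.1·1.85) = 0.01540 K/W
  R_titanium = L/(kA) = 0.00130/(22.0·1.85) = 3.194×10^-5 K/W
  R_calcium silicate = L/(kA) = 0.0391/(0.0595·1.85) = 0.3552 K/W
ΣR = 0.01540 + 3.194×10^-5 + 0.3552 = 0.3706 K/W
Q = ΔT/ΣR = (482 K − 295.6 K)/0.3706 = 503.0 W
From the inner boundary to the titanium/calcium silicate interface, ΣR_partial = 0.01543 K/W.
T_interface = T_in − Q·ΣR_partial = 482 K − (503.0)(0.01543) = 474 K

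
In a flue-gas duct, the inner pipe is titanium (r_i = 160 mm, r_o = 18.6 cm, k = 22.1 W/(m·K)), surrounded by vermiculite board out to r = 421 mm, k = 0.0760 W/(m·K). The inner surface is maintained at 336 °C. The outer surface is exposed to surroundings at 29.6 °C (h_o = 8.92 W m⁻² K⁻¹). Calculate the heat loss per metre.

Q' = 175 W/m

Series thermal resistances, inner to outer:
  R'_titanium = ln(0.186/0.160)/(2πk) = 0.1506/(2π·22.1) = 0.001084 m·K/W
  R'_vermiculite board = ln(0.421/0.186)/(2πk) = 0.8169/(2π·0.0760) = 1.711 m·K/W
  R'_conv,out = 1/(2πr h) = 1/(2π·0.421·8.92) = 0.04238 m·K/W
ΣR = 0.001084 + 1.711 + 0.04238 = 1.754 m·K/W
Q' = ΔT/ΣR = (336 °C − 29.6 °C)/1.754 = 175 W/m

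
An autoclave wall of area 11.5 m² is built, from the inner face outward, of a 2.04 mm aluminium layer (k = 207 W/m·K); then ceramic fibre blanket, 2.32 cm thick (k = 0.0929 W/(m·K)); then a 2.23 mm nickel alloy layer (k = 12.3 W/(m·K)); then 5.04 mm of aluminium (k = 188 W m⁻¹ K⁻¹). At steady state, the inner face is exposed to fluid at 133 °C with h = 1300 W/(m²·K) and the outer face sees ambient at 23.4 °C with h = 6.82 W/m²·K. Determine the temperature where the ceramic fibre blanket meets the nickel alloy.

Series thermal resistances, inner to outer:
  R_conv,in = 1/(hA) = 1/(1300·11.5) = 6.689×10^-5 K/W
  R_aluminium = L/(kA) = 0.00204/(207·11.5) = 8.570×10^-7 K/W
  R_ceramic fibre blanket = L/(kA) = 0.0232/(0.0929·11.5) = 0.02172 K/W
  R_nickel alloy = L/(kA) = 0.00223/(12.3·11.5) = 1.577×10^-5 K/W
  R_aluminium = L/(kA) = 0.00504/(188·11.5) = 2.331×10^-6 K/W
  R_conv,out = 1/(hA) = 1/(6.82·11.5) = 0.01275 K/W
ΣR = 6.689×10^-5 + 8.570×10^-7 + 0.02172 + 1.577×10^-5 + 2.331×10^-6 + 0.01275 = 0.03456 K/W
Q = ΔT/ΣR = (133 °C − 23.4 °C)/0.03456 = 3171 W
From the inner boundary to the ceramic fibre blanket/nickel alloy interface, ΣR_partial = 0.02179 K/W.
T_interface = T_in − Q·ΣR_partial = 133 °C − (3171)(0.02179) = 63.9 °C

T = 63.9 °C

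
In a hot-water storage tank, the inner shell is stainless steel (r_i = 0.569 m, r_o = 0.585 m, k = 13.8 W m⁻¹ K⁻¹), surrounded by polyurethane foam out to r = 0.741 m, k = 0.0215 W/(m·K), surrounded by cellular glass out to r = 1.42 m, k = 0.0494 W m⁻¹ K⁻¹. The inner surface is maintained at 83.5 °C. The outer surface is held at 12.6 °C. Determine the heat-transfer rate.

Series thermal resistances, inner to outer:
  R_stainless steel = (1/0.569 − 1/0.585)/(4πk) = 0.04807/(4π·13.8) = 2.772×10^-4 K/W
  R_polyurethane foam = (1/0.585 − 1/0.741)/(4πk) = 0.3599/(4π·0.0215) = 1.332 K/W
  R_cellular glass = (1/0.741 − 1/1.42)/(4πk) = 0.6453/(4π·0.0494) = 1.040 K/W
ΣR = 2.772×10^-4 + 1.332 + 1.040 = 2.372 K/W
Q = ΔT/ΣR = (83.5 °C − 12.6 °C)/2.372 = 29.9 W

Q = 29.9 W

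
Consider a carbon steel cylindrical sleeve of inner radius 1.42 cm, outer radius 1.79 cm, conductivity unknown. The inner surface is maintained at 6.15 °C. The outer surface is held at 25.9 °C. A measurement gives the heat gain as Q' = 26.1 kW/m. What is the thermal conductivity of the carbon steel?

ΣR = ΔT/Q' = |6.15 − 25.9|/26100 = 7.567×10^-4 m·K/W
ln(r₂/r₁)/(2πk) = 7.567×10^-4 ⇒ k = 0.2316/(2π·7.567×10^-4) = 48.7 W/m·K

k = 48.7 W/m·K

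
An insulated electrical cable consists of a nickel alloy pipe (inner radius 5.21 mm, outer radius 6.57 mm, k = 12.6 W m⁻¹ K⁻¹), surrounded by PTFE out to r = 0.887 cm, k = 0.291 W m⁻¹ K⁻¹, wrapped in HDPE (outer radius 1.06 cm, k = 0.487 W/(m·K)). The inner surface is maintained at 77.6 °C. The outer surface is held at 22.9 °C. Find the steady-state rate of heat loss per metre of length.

Q' = 243 W/m

Treat each layer as a resistance in series:
  R'_nickel alloy = ln(0.00657/0.00521)/(2πk) = 0.2319/(2π·12.6) = 0.002930 m·K/W
  R'_PTFE = ln(0.00887/0.00657)/(2πk) = 0.3002/(2π·0.291) = 0.1642 m·K/W
  R'_HDPE = ln(0.0106/0.00887)/(2πk) = 0.1782/(2π·0.487) = 0.05823 m·K/W
ΣR = 0.002930 + 0.1642 + 0.05823 = 0.2254 m·K/W
Q' = ΔT/ΣR = (77.6 °C − 22.9 °C)/0.2254 = 243 W/m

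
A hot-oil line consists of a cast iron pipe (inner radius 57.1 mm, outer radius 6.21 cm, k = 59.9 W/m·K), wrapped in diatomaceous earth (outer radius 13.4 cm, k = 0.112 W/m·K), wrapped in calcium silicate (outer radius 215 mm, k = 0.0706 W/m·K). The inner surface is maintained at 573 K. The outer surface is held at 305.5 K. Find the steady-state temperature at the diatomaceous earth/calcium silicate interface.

T = 438 K

Resistance network (inner→outer):
  R'_cast iron = ln(0.0621/0.0571)/(2πk) = 0.08394/(2π·59.9) = 2.230×10^-4 m·K/W
  R'_diatomaceous earth = ln(0.134/0.0621)/(2πk) = 0.7691/(2π·0.112) = 1.093 m·K/W
  R'_calcium silicate = ln(0.215/0.134)/(2πk) = 0.4728/(2π·0.0706) = 1.066 m·K/W
ΣR = 2.230×10^-4 + 1.093 + 1.066 = 2.159 m·K/W
Q' = ΔT/ΣR = (573 K − 305.5 K)/2.159 = 123.9 W/m
From the inner boundary to the diatomaceous earth/calcium silicate interface, ΣR_partial = 1.093 m·K/W.
T_interface = T_in − Q'·ΣR_partial = 573 K − (123.9)(1.093) = 438 K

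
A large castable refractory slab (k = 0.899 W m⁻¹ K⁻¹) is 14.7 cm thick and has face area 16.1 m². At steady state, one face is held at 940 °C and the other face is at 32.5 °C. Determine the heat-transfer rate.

Q = kA·ΔT/L = 0.899 × 16.1 × |940 °C − 32.5 °C| / 0.147 = 89400 W

Q = 89.4 kW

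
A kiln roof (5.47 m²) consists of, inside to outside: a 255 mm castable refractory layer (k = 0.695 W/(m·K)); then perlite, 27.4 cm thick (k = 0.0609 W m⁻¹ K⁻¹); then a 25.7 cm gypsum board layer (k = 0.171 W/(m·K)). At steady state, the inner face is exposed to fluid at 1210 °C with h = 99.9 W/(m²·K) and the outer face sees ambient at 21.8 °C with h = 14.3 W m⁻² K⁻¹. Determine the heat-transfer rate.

Treat each layer as a resistance in series:
  R_conv,in = 1/(hA) = 1/(99.9·5.47) = 0.001830 K/W
  R_castable refractory = L/(kA) = 0.255/(0.695·5.47) = 0.06708 K/W
  R_perlite = L/(kA) = 0.274/(0.0609·5.47) = 0.8225 K/W
  R_gypsum board = L/(kA) = 0.257/(0.171·5.47) = 0.2748 K/W
  R_conv,out = 1/(hA) = 1/(14.3·5.47) = 0.01278 K/W
ΣR = 0.001830 + 0.06708 + 0.8225 + 0.2748 + 0.01278 = 1.179 K/W
Q = ΔT/ΣR = (1210 °C − 21.8 °C)/1.179 = 1010 W

Q = 1010 W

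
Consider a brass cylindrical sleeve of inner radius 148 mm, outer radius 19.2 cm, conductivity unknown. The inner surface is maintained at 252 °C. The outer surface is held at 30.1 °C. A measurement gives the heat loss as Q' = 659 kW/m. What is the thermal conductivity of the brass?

ΣR = ΔT/Q' = |252 − 30.1|/6.59×10^5 = 3.367×10^-4 m·K/W
ln(r₂/r₁)/(2πk) = 3.367×10^-4 ⇒ k = 0.2603/(2π·3.367×10^-4) = 123 W/m·K

k = 123 W/m·K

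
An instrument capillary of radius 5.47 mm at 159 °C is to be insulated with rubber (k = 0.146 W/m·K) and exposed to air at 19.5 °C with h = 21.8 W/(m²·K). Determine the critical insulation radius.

r_cr = 0.670 cm

For a cylinder, r_cr = k_ins/h = 0.146/21.8 = 0.00670 m = 0.670 cm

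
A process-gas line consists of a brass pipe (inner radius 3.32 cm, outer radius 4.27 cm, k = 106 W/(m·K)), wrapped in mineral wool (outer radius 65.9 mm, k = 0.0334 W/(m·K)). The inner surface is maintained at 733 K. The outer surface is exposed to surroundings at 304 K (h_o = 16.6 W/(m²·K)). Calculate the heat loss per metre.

Series thermal resistances, inner to outer:
  R'_brass = ln(0.0427/0.0332)/(2πk) = 0.2516/(2π·106) = 3.778×10^-4 m·K/W
  R'_mineral wool = ln(0.0659/0.0427)/(2πk) = 0.4339/(2π·0.0334) = 2.068 m·K/W
  R'_conv,out = 1/(2πr h) = 1/(2π·0.0659·16.6) = 0.1455 m·K/W
ΣR = 3.778×10^-4 + 2.068 + 0.1455 = 2.214 m·K/W
Q' = ΔT/ΣR = (733 K − 304 K)/2.214 = 194 W/m

Q' = 194 W/m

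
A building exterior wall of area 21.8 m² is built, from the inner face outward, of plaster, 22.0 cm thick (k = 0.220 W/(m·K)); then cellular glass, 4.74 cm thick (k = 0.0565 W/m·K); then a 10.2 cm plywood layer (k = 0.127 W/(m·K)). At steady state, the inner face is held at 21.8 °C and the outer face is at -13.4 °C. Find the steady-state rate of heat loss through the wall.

Series thermal resistances, inner to outer:
  R_plaster = L/(kA) = 0.220/(0.220·21.8) = 0.04587 K/W
  R_cellular glass = L/(kA) = 0.0474/(0.0565·21.8) = 0.03848 K/W
  R_plywood = L/(kA) = 0.102/(0.127·21.8) = 0.03684 K/W
ΣR = 0.04587 + 0.03848 + 0.03684 = 0.1212 K/W
Q = ΔT/ΣR = (21.8 °C − -13.4 °C)/0.1212 = 290 W

Q = 290 W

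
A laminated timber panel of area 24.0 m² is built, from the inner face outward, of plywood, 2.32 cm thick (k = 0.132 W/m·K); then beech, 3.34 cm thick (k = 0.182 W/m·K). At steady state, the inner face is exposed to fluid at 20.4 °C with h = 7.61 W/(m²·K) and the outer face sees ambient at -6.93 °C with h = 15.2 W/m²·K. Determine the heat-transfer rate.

Treat each layer as a resistance in series:
  R_conv,in = 1/(hA) = 1/(7.61·24.0) = 0.005475 K/W
  R_plywood = L/(kA) = 0.0232/(0.132·24.0) = 0.007323 K/W
  R_beech = L/(kA) = 0.0334/(0.182·24.0) = 0.007647 K/W
  R_conv,out = 1/(hA) = 1/(15.2·24.0) = 0.002741 K/W
ΣR = 0.005475 + 0.007323 + 0.007647 + 0.002741 = 0.02319 K/W
Q = ΔT/ΣR = (20.4 °C − -6.93 °C)/0.02319 = 1180 W

Q = 1180 W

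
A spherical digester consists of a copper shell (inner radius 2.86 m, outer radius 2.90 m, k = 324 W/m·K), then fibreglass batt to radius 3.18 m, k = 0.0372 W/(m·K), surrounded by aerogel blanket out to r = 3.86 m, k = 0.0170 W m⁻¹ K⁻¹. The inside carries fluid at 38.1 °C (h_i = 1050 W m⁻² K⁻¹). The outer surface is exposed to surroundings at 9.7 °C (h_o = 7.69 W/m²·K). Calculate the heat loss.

Q = 87.4 W

Treat each layer as a resistance in series:
  R_conv,in = 1/(4πr²h) = 1/(4π·2.86²·1050) = 9.265×10^-6 K/W
  R_copper = (1/2.86 − 1/2.90)/(4πk) = 0.004823/(4π·324) = 1.185×10^-6 K/W
  R_fibreglass batt = (1/2.90 − 1/3.18)/(4πk) = 0.03036/(4π·0.0372) = 0.06495 K/W
  R_aerogel blanket = (1/3.18 − 1/3.86)/(4πk) = 0.05540/(4π·0.0170) = 0.2593 K/W
  R_conv,out = 1/(4πr²h) = 1/(4π·3.86²·7.69) = 6.945×10^-4 K/W
ΣR = 9.265×10^-6 + 1.185×10^-6 + 0.06495 + 0.2593 + 6.945×10^-4 = 0.3250 K/W
Q = ΔT/ΣR = (38.1 °C − 9.7 °C)/0.3250 = 87.4 W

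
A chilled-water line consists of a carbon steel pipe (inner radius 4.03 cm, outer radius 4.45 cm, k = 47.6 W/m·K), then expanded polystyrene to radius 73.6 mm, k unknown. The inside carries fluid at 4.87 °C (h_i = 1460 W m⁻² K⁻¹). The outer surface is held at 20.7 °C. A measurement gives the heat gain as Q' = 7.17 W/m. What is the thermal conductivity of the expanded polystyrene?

k = 0.0363 W/m·K

ΣR = ΔT/Q' = |4.87 − 20.7|/7.17 = 2.208 m·K/W
Known resistances:
  R'_conv,in = 1/(2πr h) = 1/(2π·0.0403·1460) = 0.002705 m·K/W
  R'_carbon steel = ln(0.0445/0.0403)/(2πk) = 0.09914/(2π·47.6) = 3.315×10^-4 m·K/W
R_expanded polystyrene = ΣR − ΣR_known = 2.208 − 0.003037 = 2.205 m·K/W
ln(r₂/r₁)/(2πk) = 2.205 ⇒ k = 0.5032/(2π·2.205) = 0.0363 W/m·K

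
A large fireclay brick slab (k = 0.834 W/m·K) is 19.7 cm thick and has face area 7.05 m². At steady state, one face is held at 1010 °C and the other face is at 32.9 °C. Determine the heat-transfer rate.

Q = kA·ΔT/L = 0.834 × 7.05 × |1010 °C − 32.9 °C| / 0.197 = 29200 W

Q = 29.2 kW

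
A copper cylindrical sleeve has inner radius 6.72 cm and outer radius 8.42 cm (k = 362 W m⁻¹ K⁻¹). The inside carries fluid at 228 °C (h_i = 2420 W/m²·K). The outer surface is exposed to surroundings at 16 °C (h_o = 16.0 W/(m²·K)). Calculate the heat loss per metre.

Series thermal resistances, inner to outer:
  R'_conv,in = 1/(2πr h) = 1/(2π·0.0672·2420) = 9.787×10^-4 m·K/W
  R'_copper = ln(0.0842/0.0672)/(2πk) = 0.2255/(2π·362) = 9.915×10^-5 m·K/W
  R'_conv,out = 1/(2πr h) = 1/(2π·0.0842·16.0) = 0.1181 m·K/W
ΣR = 9.787×10^-4 + 9.915×10^-5 + 0.1181 = 0.1192 m·K/W
Q' = ΔT/ΣR = (228 °C − 16 °C)/0.1192 = 1780 W/m

Q' = 1780 W/m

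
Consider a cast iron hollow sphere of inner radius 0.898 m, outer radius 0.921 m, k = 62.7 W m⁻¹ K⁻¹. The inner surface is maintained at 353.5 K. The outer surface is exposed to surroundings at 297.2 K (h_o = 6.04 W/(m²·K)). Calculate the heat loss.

Q = 3.62 kW

Treat each layer as a resistance in series:
  R_cast iron = (1/0.898 − 1/0.921)/(4πk) = 0.02781/(4π·62.7) = 3.530×10^-5 K/W
  R_conv,out = 1/(4πr²h) = 1/(4π·0.921²·6.04) = 0.01553 K/W
ΣR = 3.530×10^-5 + 0.01553 = 0.01557 K/W
Q = ΔT/ΣR = (353.5 K − 297.2 K)/0.01557 = 3620 W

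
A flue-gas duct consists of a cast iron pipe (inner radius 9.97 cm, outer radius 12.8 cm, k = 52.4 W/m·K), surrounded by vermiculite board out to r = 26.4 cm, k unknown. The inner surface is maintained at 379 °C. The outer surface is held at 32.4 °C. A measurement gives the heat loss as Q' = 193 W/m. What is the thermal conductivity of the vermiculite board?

ΣR = ΔT/Q' = |379 − 32.4|/193 = 1.796 m·K/W
Known resistances:
  R'_cast iron = ln(0.128/0.0997)/(2πk) = 0.2499/(2π·52.4) = 7.589×10^-4 m·K/W
R_vermiculite board = ΣR − ΣR_known = 1.796 − 7.589×10^-4 = 1.795 m·K/W
ln(r₂/r₁)/(2πk) = 1.795 ⇒ k = 0.7239/(2π·1.795) = 0.0642 W/m·K

k = 0.0642 W/m·K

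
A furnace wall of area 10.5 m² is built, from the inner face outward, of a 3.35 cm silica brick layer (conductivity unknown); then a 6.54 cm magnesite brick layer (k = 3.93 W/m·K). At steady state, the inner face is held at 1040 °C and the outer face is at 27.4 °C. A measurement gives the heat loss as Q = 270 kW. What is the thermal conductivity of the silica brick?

k = 1.47 W/m·K

ΣR = ΔT/Q = |1040 − 27.4|/2.70×10^5 = 0.003750 K/W
Known resistances:
  R_magnesite brick = L/(kA) = 0.0654/(3.93·10.5) = 0.001585 K/W
R_silica brick = ΣR − ΣR_known = 0.003750 − 0.001585 = 0.002165 K/W
L/(kA) = 0.002165 ⇒ k = 0.0335/(0.002165·10.5) = 1.47 W/m·K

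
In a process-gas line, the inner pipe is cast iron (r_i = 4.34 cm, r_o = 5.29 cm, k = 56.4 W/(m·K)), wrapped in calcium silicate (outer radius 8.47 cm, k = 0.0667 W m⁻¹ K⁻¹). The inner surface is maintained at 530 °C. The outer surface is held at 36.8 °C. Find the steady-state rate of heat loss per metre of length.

Treat each layer as a resistance in series:
  R'_cast iron = ln(0.0529/0.0434)/(2πk) = 0.1979/(2π·56.4) = 5.586×10^-4 m·K/W
  R'_calcium silicate = ln(0.0847/0.0529)/(2πk) = 0.4707/(2π·0.0667) = 1.123 m·K/W
ΣR = 5.586×10^-4 + 1.123 = 1.124 m·K/W
Q' = ΔT/ΣR = (530 °C − 36.8 °C)/1.124 = 439 W/m

Q' = 439 W/m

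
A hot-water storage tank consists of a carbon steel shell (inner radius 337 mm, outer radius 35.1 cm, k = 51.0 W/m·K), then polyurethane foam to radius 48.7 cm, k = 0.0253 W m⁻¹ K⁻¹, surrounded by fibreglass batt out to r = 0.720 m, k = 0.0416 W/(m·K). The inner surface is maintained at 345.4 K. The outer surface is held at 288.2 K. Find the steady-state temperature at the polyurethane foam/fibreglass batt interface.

Series thermal resistances, inner to outer:
  R_carbon steel = (1/0.337 − 1/0.351)/(4πk) = 0.1184/(4π·51.0) = 1.847×10^-4 K/W
  R_polyurethane foam = (1/0.351 − 1/0.487)/(4πk) = 0.7956/(4π·0.0253) = 2.502 K/W
  R_fibreglass batt = (1/0.487 − 1/0.720)/(4πk) = 0.6645/(4π·0.0416) = 1.271 K/W
ΣR = 1.847×10^-4 + 2.502 + 1.271 = 3.773 K/W
Q = ΔT/ΣR = (345.4 K − 288.2 K)/3.773 = 15.16 W
From the inner boundary to the polyurethane foam/fibreglass batt interface, ΣR_partial = 2.502 K/W.
T_interface = T_in − Q·ΣR_partial = 345.4 K − (15.16)(2.502) = 307.5 K

T = 307.5 K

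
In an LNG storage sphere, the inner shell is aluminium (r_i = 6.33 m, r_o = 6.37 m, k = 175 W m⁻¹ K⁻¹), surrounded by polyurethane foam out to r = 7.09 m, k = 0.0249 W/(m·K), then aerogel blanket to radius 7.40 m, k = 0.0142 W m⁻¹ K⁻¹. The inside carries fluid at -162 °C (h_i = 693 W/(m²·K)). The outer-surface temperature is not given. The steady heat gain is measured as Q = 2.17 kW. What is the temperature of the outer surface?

Sum the resistances:
  R_conv,in = 1/(4πr²h) = 1/(4π·6.33²·693) = 2.866×10^-6 K/W
  R_aluminium = (1/6.33 − 1/6.37)/(4πk) = 9.920×10^-4/(4π·175) = 4.511×10^-7 K/W
  R_polyurethane foam = (1/6.37 − 1/7.09)/(4πk) = 0.01594/(4π·0.0249) = 0.05095 K/W
  R_aerogel blanket = (1/7.09 − 1/7.40)/(4πk) = 0.005909/(4π·0.0142) = 0.03311 K/W
ΣR = 0.08406 K/W
ΔT = Q·ΣR = 2170 × 0.08406 = 182.4 K
Heat flows inward, so T_out = T_in + ΔT = -162 + 182.4 = 20.4 °C

T_out = 20.4 °C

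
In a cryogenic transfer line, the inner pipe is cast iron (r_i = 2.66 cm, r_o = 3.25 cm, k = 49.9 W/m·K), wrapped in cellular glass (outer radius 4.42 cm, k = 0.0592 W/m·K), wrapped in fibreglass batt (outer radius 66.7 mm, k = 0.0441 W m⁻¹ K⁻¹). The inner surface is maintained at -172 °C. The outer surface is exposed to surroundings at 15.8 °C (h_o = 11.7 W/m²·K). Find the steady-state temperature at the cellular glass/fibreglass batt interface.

T = -110 °C

Treat each layer as a resistance in series:
  R'_cast iron = ln(0.0325/0.0266)/(2πk) = 0.2003/(2π·49.9) = 6.389×10^-4 m·K/W
  R'_cellular glass = ln(0.0442/0.0325)/(2πk) = 0.3075/(2π·0.0592) = 0.8267 m·K/W
  R'_fibreglass batt = ln(0.0667/0.0442)/(2πk) = 0.4115/(2π·0.0441) = 1.485 m·K/W
  R'_conv,out = 1/(2πr h) = 1/(2π·0.0667·11.7) = 0.2039 m·K/W
ΣR = 6.389×10^-4 + 0.8267 + 1.485 + 0.2039 = 2.516 m·K/W
Q' = ΔT/ΣR = (-172 °C − 15.8 °C)/2.516 = -74.64 W/m
From the inner boundary to the cellular glass/fibreglass batt interface, ΣR_partial = 0.8273 m·K/W.
T_interface = T_in − Q'·ΣR_partial = -172 °C − (-74.64)(0.8273) = -110 °C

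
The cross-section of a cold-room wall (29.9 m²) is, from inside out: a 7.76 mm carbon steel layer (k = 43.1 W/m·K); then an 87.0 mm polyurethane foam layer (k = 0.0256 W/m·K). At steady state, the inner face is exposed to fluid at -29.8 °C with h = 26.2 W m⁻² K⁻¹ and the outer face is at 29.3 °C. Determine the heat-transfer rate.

Q = 514 W

Resistance network (inner→outer):
  R_conv,in = 1/(hA) = 1/(26.2·29.9) = 0.001277 K/W
  R_carbon steel = L/(kA) = 0.00776/(43.1·29.9) = 6.022×10^-6 K/W
  R_polyurethane foam = L/(kA) = 0.0870/(0.0256·29.9) = 0.1137 K/W
ΣR = 0.001277 + 6.022×10^-6 + 0.1137 = 0.1150 K/W
Q = ΔT/ΣR = (-29.8 °C − 29.3 °C)/0.1150 = -514 W
(Negative Q ⇒ heat flows inward; heat gain = 514 W.)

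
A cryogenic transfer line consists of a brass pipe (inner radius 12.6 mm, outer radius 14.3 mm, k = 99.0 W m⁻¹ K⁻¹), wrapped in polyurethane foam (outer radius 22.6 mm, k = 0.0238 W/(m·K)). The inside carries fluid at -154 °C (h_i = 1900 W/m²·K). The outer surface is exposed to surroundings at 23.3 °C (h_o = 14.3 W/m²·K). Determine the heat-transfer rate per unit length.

Treat each layer as a resistance in series:
  R'_conv,in = 1/(2πr h) = 1/(2π·0.0126·1900) = 0.006648 m·K/W
  R'_brass = ln(0.0143/0.0126)/(2πk) = 0.1266/(2π·99.0) = 2.035×10^-4 m·K/W
  R'_polyurethane foam = ln(0.0226/0.0143)/(2πk) = 0.4577/(2π·0.0238) = 3.061 m·K/W
  R'_conv,out = 1/(2πr h) = 1/(2π·0.0226·14.3) = 0.4925 m·K/W
ΣR = 0.006648 + 2.035×10^-4 + 3.061 + 0.4925 = 3.560 m·K/W
Q' = ΔT/ΣR = (-154 °C − 23.3 °C)/3.560 = -49.8 W/m
(Negative Q' ⇒ heat flows inward; heat gain = 49.8 W/m.)

Q' = 49.8 W/m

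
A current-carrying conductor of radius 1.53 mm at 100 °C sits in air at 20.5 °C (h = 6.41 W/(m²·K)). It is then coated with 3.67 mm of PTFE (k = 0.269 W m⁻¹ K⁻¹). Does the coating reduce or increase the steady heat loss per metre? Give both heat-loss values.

increases: 4.90 → 14.5 W/m

Critical radius for a cylinder: r_cr = k/h = 0.0420 m = 4.20 cm.
Outer radius after coating: r₂ = 0.00153 + 0.00367 = 0.00520 m.
Since r₁ < r_cr and r₂ ≤ r_cr, the coating moves toward the maximum at r_cr — heat loss rises.
Bare: R = 1/(2πr₁h) = 16.23 m·K/W; Q = 79.5/16.23 = 4.90 W/m.
Coated: R = R_cond + R_conv = 5.499 m·K/W; Q = 79.5/5.499 = 14.5 W/m.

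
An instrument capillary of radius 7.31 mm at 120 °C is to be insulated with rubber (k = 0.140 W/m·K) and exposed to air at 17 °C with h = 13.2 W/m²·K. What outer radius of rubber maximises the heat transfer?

For a cylinder, r_cr = k_ins/h = 0.140/13.2 = 0.0106 m = 1.06 cm

r_cr = 1.06 cm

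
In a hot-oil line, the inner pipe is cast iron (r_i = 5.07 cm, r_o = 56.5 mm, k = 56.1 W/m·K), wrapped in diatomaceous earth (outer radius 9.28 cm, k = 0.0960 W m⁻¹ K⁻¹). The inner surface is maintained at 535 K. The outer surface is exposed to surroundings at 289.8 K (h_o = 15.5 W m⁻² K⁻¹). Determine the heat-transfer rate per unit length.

Series thermal resistances, inner to outer:
  R'_cast iron = ln(0.0565/0.0507)/(2πk) = 0.1083/(2π·56.1) = 3.073×10^-4 m·K/W
  R'_diatomaceous earth = ln(0.0928/0.0565)/(2πk) = 0.4962/(2π·0.0960) = 0.8226 m·K/W
  R'_conv,out = 1/(2πr h) = 1/(2π·0.0928·15.5) = 0.1106 m·K/W
ΣR = 3.073×10^-4 + 0.8226 + 0.1106 = 0.9335 m·K/W
Q' = ΔT/ΣR = (535 K − 289.8 K)/0.9335 = 263 W/m

Q' = 263 W/m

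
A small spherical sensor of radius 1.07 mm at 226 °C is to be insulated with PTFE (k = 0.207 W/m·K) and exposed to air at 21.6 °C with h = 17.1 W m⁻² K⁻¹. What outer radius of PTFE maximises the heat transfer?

r_cr = 2.42 cm

For a sphere, r_cr = 2k_ins/h = 2·0.207/17.1 = 0.0242 m = 2.42 cm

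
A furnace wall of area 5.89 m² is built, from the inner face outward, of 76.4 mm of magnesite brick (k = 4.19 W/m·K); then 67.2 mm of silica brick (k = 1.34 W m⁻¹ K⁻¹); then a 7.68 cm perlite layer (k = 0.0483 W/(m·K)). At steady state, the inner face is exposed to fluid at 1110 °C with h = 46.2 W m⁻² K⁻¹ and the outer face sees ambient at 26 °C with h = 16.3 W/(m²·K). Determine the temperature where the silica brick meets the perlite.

T = 1054 °C

Series thermal resistances, inner to outer:
  R_conv,in = 1/(hA) = 1/(46.2·5.89) = 0.003675 K/W
  R_magnesite brick = L/(kA) = 0.0764/(4.19·5.89) = 0.003096 K/W
  R_silica brick = L/(kA) = 0.0672/(1.34·5.89) = 0.008514 K/W
  R_perlite = L/(kA) = 0.0768/(0.0483·5.89) = 0.2700 K/W
  R_conv,out = 1/(hA) = 1/(16.3·5.89) = 0.01042 K/W
ΣR = 0.003675 + 0.003096 + 0.008514 + 0.2700 + 0.01042 = 0.2957 K/W
Q = ΔT/ΣR = (1110 °C − 26 °C)/0.2957 = 3666 W
From the inner boundary to the silica brick/perlite interface, ΣR_partial = 0.01528 K/W.
T_interface = T_in − Q·ΣR_partial = 1110 °C − (3666)(0.01528) = 1054 °C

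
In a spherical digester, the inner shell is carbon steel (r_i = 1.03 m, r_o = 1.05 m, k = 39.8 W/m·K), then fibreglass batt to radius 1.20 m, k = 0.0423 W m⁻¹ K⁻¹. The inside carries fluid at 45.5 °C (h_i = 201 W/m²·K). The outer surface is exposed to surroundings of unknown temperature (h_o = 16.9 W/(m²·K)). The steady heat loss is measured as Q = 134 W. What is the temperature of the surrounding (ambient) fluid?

T_out = 15.0 °C

Series resistances:
  R_conv,in = 1/(4πr²h) = 1/(4π·1.03²·201) = 3.732×10^-4 K/W
  R_carbon steel = (1/1.03 − 1/1.05)/(4πk) = 0.01849/(4π·39.8) = 3.698×10^-5 K/W
  R_fibreglass batt = (1/1.05 − 1/1.20)/(4πk) = 0.1190/(4π·0.0423) = 0.2240 K/W
  R_conv,out = 1/(4πr²h) = 1/(4π·1.20²·16.9) = 0.003270 K/W
ΣR = 0.2276 K/W
ΔT = Q·ΣR = 134 × 0.2276 = 30.50 K
Heat flows outward, so T_out = T_in − ΔT = 45.5 − 30.50 = 15.0 °C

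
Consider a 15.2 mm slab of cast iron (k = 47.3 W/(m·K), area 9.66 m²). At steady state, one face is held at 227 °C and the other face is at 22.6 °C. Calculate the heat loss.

Q = kA·ΔT/L = 47.3 × 9.66 × |227 °C − 22.6 °C| / 0.0152 = 6.14×10^6 W

Q = 6140 kW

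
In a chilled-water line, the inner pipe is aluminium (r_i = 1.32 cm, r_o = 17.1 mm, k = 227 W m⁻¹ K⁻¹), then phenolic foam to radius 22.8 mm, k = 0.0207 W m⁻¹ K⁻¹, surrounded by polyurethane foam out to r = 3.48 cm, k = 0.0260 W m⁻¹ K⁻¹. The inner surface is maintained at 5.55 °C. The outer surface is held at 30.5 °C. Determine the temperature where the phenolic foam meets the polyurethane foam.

T = 17.0 °C

Series thermal resistances, inner to outer:
  R'_aluminium = ln(0.0171/0.0132)/(2πk) = 0.2589/(2π·227) = 1.815×10^-4 m·K/W
  R'_phenolic foam = ln(0.0228/0.0171)/(2πk) = 0.2877/(2π·0.0207) = 2.212 m·K/W
  R'_polyurethane foam = ln(0.0348/0.0228)/(2πk) = 0.4229/(2π·0.0260) = 2.588 m·K/W
ΣR = 1.815×10^-4 + 2.212 + 2.588 = 4.800 m·K/W
Q' = ΔT/ΣR = (5.55 °C − 30.5 °C)/4.800 = -5.198 W/m
From the inner boundary to the phenolic foam/polyurethane foam interface, ΣR_partial = 2.212 m·K/W.
T_interface = T_in − Q'·ΣR_partial = 5.55 °C − (-5.198)(2.212) = 17.0 °C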